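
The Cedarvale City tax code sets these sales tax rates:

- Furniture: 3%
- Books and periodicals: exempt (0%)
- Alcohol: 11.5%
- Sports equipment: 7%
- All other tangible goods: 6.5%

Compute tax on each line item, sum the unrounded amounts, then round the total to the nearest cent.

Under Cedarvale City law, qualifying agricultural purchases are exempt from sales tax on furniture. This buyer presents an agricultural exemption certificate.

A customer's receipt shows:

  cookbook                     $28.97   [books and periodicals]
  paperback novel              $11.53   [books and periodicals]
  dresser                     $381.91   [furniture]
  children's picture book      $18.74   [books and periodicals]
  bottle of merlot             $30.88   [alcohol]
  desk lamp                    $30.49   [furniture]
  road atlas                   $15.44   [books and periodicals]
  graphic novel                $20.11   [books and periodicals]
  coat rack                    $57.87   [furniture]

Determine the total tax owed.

$3.55

Cookbook $28.97: books and periodicals → 0% → $0.00
Paperback novel $11.53: books and periodicals → 0% → $0.00
Dresser $381.91: furniture, buyer-exempt → 0% → $0.00
Children's picture book $18.74: books and periodicals → 0% → $0.00
Bottle of merlot $30.88: alcohol → 11.5% → $3.5512
Desk lamp $30.49: furniture, buyer-exempt → 0% → $0.00
Road atlas $15.44: books and periodicals → 0% → $0.00
Graphic novel $20.11: books and periodicals → 0% → $0.00
Coat rack $57.87: furniture, buyer-exempt → 0% → $0.00
Unrounded tax sum = $3.5512 → $3.55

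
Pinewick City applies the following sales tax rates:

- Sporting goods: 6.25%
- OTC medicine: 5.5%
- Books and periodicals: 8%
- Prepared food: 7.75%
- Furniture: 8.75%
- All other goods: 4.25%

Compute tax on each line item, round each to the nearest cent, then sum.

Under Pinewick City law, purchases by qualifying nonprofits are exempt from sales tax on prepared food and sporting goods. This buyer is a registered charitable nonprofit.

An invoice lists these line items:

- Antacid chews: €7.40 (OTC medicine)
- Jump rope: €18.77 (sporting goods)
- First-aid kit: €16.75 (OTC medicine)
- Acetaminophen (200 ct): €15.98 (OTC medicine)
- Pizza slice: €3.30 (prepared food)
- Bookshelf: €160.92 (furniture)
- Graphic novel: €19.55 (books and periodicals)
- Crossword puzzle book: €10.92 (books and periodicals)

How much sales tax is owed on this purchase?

€18.72

Antacid chews €7.40: OTC medicine → 5.5% → €0.41
Jump rope €18.77: sporting goods, buyer-exempt → 0% → €0.00
First-aid kit €16.75: OTC medicine → 5.5% → €0.92
Acetaminophen (200 ct) €15.98: OTC medicine → 5.5% → €0.88
Pizza slice €3.30: prepared food, buyer-exempt → 0% → €0.00
Bookshelf €160.92: furniture → 8.75% → €14.08
Graphic novel €19.55: books and periodicals → 8% → €1.56
Crossword puzzle book €10.92: books and periodicals → 8% → €0.87
Total tax = €0.41 + €0.92 + €0.88 + €14.08 + €1.56 + €0.87 = €18.72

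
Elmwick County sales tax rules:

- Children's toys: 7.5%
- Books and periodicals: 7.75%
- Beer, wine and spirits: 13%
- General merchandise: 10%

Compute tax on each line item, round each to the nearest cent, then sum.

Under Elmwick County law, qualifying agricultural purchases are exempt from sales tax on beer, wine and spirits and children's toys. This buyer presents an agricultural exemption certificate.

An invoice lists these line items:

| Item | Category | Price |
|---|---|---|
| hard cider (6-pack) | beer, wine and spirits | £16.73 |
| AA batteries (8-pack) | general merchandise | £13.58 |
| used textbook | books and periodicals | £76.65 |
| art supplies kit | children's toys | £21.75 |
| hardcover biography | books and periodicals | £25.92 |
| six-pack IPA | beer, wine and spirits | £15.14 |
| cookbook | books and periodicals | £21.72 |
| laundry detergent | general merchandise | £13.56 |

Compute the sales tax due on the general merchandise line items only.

£2.72

AA batteries (8-pack) £13.58: general merchandise → 10% → £1.36
Laundry detergent £13.56: general merchandise → 10% → £1.36
Tax on general merchandise = £1.36 + £1.36 = £2.72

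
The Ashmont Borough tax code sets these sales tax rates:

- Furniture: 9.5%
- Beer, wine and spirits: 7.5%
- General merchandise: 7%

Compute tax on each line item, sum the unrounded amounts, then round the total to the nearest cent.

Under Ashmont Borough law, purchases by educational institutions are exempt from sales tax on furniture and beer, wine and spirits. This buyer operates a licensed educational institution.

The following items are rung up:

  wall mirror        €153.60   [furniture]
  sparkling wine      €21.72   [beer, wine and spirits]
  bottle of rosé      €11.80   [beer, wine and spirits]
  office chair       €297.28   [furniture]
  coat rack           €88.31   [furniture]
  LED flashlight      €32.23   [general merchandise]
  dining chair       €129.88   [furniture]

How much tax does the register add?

Wall mirror €153.60: furniture, buyer-exempt → 0% → €0.00
Sparkling wine €21.72: beer, wine and spirits, buyer-exempt → 0% → €0.00
Bottle of rosé €11.80: beer, wine and spirits, buyer-exempt → 0% → €0.00
Office chair €297.28: furniture, buyer-exempt → 0% → €0.00
Coat rack €88.31: furniture, buyer-exempt → 0% → €0.00
LED flashlight €32.23: general merchandise → 7% → €2.2561
Dining chair €129.88: furniture, buyer-exempt → 0% → €0.00
Unrounded tax sum = €2.2561 → €2.26

€2.26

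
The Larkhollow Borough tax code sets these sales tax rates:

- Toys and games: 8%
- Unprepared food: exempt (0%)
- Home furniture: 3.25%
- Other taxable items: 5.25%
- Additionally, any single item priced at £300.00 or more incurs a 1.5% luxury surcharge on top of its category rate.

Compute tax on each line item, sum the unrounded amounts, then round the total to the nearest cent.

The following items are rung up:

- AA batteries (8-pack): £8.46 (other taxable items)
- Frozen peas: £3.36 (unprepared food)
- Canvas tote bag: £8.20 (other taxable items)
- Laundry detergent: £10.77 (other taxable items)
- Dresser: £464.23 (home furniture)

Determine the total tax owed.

£23.49

AA batteries (8-pack) £8.46: other taxable items → 5.25% → £0.44415
Frozen peas £3.36: unprepared food → 0% → £0.00
Canvas tote bag £8.20: other taxable items → 5.25% → £0.4305
Laundry detergent £10.77: other taxable items → 5.25% → £0.565425
Dresser £464.23: home furniture → 3.25% + 1.5% surcharge = 4.75% → £22.050925
Unrounded tax sum = £23.491 → £23.49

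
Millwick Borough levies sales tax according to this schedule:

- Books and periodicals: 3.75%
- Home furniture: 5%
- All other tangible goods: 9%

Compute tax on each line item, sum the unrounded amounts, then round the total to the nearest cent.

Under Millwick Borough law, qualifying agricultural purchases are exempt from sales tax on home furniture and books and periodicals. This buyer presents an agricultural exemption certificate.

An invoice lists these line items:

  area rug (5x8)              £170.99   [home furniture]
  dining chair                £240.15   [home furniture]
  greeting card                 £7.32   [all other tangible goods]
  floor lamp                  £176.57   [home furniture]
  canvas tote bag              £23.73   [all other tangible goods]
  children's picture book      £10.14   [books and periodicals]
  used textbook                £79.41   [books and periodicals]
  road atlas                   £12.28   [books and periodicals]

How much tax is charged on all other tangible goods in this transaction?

Greeting card £7.32: all other tangible goods → 9% → £0.6588
Canvas tote bag £23.73: all other tangible goods → 9% → £2.1357
Tax on all other tangible goods: unrounded sum = £2.7945 → £2.79

£2.79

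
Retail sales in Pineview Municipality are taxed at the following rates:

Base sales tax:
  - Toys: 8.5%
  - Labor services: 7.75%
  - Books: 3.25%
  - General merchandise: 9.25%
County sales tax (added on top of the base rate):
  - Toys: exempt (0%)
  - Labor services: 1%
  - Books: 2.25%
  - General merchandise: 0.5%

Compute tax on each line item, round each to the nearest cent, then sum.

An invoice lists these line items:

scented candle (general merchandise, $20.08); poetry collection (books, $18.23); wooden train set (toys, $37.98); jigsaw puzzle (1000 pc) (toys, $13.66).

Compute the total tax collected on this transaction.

Scented candle $20.08: general merchandise → 9.25% + 0.5% county = 9.75% → $1.96
Poetry collection $18.23: books → 3.25% + 2.25% county = 5.5% → $1.00
Wooden train set $37.98: toys → 8.5% + 0% county = 8.5% → $3.23
Jigsaw puzzle (1000 pc) $13.66: toys → 8.5% + 0% county = 8.5% → $1.16
Total tax = $1.96 + $1.00 + $3.23 + $1.16 = $7.35

$7.35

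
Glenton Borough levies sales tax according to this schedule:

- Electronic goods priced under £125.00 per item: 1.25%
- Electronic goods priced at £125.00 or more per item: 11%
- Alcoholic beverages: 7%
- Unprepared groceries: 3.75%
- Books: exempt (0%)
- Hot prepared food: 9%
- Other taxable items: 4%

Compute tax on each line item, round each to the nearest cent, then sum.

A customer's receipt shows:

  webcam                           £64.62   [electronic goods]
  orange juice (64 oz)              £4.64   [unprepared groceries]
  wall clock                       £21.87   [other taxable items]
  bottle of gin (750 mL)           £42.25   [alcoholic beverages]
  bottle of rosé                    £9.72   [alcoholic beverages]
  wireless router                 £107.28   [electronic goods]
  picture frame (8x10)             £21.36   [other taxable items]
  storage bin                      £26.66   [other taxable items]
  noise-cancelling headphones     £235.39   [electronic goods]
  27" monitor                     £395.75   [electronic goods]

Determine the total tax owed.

£78.17

Webcam £64.62: electronic goods, under £125.00 → 1.25% → £0.81
Orange juice (64 oz) £4.64: unprepared groceries → 3.75% → £0.17
Wall clock £21.87: other taxable items → 4% → £0.87
Bottle of gin (750 mL) £42.25: alcoholic beverages → 7% → £2.96
Bottle of rosé £9.72: alcoholic beverages → 7% → £0.68
Wireless router £107.28: electronic goods, under £125.00 → 1.25% → £1.34
Picture frame (8x10) £21.36: other taxable items → 4% → £0.85
Storage bin £26.66: other taxable items → 4% → £1.07
Noise-cancelling headphones £235.39: electronic goods, £125.00 or more → 11% → £25.89
27" monitor £395.75: electronic goods, £125.00 or more → 11% → £43.53
Total tax = £0.81 + £0.17 + £0.87 + £2.96 + £0.68 + £1.34 + £0.85 + £1.07 + £25.89 + £43.53 = £78.17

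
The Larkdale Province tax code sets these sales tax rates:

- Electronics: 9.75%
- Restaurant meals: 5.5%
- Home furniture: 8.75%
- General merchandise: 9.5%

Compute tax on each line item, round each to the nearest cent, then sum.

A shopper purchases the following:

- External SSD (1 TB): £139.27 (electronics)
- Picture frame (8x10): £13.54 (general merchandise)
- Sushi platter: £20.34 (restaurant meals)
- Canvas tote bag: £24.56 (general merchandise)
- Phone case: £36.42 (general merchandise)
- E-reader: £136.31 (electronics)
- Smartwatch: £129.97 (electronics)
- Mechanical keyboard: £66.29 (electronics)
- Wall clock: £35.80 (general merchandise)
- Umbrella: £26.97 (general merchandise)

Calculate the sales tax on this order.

External SSD (1 TB) £139.27: electronics → 9.75% → £13.58
Picture frame (8x10) £13.54: general merchandise → 9.5% → £1.29
Sushi platter £20.34: restaurant meals → 5.5% → £1.12
Canvas tote bag £24.56: general merchandise → 9.5% → £2.33
Phone case £36.42: general merchandise → 9.5% → £3.46
E-reader £136.31: electronics → 9.75% → £13.29
Smartwatch £129.97: electronics → 9.75% → £12.67
Mechanical keyboard £66.29: electronics → 9.75% → £6.46
Wall clock £35.80: general merchandise → 9.5% → £3.40
Umbrella £26.97: general merchandise → 9.5% → £2.56
Total tax = £13.58 + £1.29 + £1.12 + £2.33 + £3.46 + £13.29 + £12.67 + £6.46 + £3.40 + £2.56 = £60.16

£60.16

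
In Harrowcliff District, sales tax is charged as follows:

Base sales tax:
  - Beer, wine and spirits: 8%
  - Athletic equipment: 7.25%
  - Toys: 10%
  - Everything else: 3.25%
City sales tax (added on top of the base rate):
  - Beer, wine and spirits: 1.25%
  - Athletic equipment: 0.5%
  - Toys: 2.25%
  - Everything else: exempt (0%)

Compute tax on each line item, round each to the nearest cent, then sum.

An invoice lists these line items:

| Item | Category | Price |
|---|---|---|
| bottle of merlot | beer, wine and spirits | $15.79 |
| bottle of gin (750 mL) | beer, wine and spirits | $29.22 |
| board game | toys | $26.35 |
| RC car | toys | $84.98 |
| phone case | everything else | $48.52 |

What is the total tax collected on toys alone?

$13.64

Board game $26.35: toys → 10% + 2.25% city = 12.25% → $3.23
RC car $84.98: toys → 10% + 2.25% city = 12.25% → $10.41
Tax on toys = $3.23 + $10.41 = $13.64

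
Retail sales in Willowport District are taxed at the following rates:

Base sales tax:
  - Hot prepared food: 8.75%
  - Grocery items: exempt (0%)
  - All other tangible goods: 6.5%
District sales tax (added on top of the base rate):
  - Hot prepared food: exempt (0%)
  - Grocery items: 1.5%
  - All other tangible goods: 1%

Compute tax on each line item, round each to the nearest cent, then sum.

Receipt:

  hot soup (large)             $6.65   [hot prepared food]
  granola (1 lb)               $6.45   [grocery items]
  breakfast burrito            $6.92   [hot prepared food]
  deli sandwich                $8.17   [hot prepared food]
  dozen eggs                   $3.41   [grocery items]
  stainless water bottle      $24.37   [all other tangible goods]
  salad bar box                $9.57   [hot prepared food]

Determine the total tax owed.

Hot soup (large) $6.65: hot prepared food → 8.75% + 0% district = 8.75% → $0.58
Granola (1 lb) $6.45: grocery items → 0% + 1.5% district = 1.5% → $0.10
Breakfast burrito $6.92: hot prepared food → 8.75% + 0% district = 8.75% → $0.61
Deli sandwich $8.17: hot prepared food → 8.75% + 0% district = 8.75% → $0.71
Dozen eggs $3.41: grocery items → 0% + 1.5% district = 1.5% → $0.05
Stainless water bottle $24.37: all other tangible goods → 6.5% + 1% district = 7.5% → $1.83
Salad bar box $9.57: hot prepared food → 8.75% + 0% district = 8.75% → $0.84
Total tax = $0.58 + $0.10 + $0.61 + $0.71 + $0.05 + $1.83 + $0.84 = $4.72

$4.72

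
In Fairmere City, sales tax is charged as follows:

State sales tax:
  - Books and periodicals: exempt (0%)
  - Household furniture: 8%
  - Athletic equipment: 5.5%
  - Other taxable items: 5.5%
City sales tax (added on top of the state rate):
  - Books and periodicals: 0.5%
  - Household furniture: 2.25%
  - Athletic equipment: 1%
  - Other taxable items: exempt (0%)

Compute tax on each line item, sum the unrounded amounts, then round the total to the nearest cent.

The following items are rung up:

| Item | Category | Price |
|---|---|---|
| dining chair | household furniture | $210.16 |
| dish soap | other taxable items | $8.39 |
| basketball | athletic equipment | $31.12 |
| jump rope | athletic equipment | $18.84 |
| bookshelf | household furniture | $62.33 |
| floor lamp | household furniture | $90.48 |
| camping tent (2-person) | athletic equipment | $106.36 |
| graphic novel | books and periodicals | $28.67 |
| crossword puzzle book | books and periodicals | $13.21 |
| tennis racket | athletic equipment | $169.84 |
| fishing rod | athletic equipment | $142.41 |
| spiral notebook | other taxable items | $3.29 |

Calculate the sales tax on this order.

$68.51

Dining chair $210.16: household furniture → 8% + 2.25% city = 10.25% → $21.5414
Dish soap $8.39: other taxable items → 5.5% + 0% city = 5.5% → $0.46145
Basketball $31.12: athletic equipment → 5.5% + 1% city = 6.5% → $2.0228
Jump rope $18.84: athletic equipment → 5.5% + 1% city = 6.5% → $1.2246
Bookshelf $62.33: household furniture → 8% + 2.25% city = 10.25% → $6.388825
Floor lamp $90.48: household furniture → 8% + 2.25% city = 10.25% → $9.2742
Camping tent (2-person) $106.36: athletic equipment → 5.5% + 1% city = 6.5% → $6.9134
Graphic novel $28.67: books and periodicals → 0% + 0.5% city = 0.5% → $0.14335
Crossword puzzle book $13.21: books and periodicals → 0% + 0.5% city = 0.5% → $0.06605
Tennis racket $169.84: athletic equipment → 5.5% + 1% city = 6.5% → $11.0396
Fishing rod $142.41: athletic equipment → 5.5% + 1% city = 6.5% → $9.25665
Spiral notebook $3.29: other taxable items → 5.5% + 0% city = 5.5% → $0.18095
Unrounded tax sum = $68.513275 → $68.51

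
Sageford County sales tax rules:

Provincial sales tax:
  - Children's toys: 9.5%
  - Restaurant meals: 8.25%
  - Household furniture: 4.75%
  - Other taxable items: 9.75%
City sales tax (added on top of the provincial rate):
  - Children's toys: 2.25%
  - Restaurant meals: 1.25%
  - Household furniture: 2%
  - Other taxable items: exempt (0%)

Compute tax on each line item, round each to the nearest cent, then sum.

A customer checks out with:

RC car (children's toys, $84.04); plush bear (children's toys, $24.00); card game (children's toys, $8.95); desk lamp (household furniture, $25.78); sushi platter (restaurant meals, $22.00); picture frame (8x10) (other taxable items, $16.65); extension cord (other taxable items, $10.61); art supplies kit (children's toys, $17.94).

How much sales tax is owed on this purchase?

$22.33

RC car $84.04: children's toys → 9.5% + 2.25% city = 11.75% → $9.87
Plush bear $24.00: children's toys → 9.5% + 2.25% city = 11.75% → $2.82
Card game $8.95: children's toys → 9.5% + 2.25% city = 11.75% → $1.05
Desk lamp $25.78: household furniture → 4.75% + 2% city = 6.75% → $1.74
Sushi platter $22.00: restaurant meals → 8.25% + 1.25% city = 9.5% → $2.09
Picture frame (8x10) $16.65: other taxable items → 9.75% + 0% city = 9.75% → $1.62
Extension cord $10.61: other taxable items → 9.75% + 0% city = 9.75% → $1.03
Art supplies kit $17.94: children's toys → 9.5% + 2.25% city = 11.75% → $2.11
Total tax = $9.87 + $2.82 + $1.05 + $1.74 + $2.09 + $1.62 + $1.03 + $2.11 = $22.33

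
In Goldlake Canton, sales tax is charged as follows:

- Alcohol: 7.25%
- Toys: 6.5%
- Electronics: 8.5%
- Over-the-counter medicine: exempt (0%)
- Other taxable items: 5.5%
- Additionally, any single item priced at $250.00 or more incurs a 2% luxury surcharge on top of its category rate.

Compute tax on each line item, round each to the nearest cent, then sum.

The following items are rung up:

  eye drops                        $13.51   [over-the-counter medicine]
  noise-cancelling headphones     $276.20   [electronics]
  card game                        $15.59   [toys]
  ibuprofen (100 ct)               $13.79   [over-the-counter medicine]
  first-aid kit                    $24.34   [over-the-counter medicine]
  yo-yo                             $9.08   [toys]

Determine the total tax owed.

Eye drops $13.51: over-the-counter medicine → 0% → $0.00
Noise-cancelling headphones $276.20: electronics → 8.5% + 2% surcharge = 10.5% → $29.00
Card game $15.59: toys → 6.5% → $1.01
Ibuprofen (100 ct) $13.79: over-the-counter medicine → 0% → $0.00
First-aid kit $24.34: over-the-counter medicine → 0% → $0.00
Yo-yo $9.08: toys → 6.5% → $0.59
Total tax = $29.00 + $1.01 + $0.59 = $30.60

$30.60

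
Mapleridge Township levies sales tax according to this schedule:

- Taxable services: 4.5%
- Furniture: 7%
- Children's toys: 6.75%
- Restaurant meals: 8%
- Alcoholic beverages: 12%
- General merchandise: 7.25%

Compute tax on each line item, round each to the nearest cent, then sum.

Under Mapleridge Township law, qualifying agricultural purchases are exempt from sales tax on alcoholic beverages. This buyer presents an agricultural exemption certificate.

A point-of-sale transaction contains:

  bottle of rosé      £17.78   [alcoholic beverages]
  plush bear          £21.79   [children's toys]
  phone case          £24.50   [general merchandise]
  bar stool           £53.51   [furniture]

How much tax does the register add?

£7.00

Bottle of rosé £17.78: alcoholic beverages, buyer-exempt → 0% → £0.00
Plush bear £21.79: children's toys → 6.75% → £1.47
Phone case £24.50: general merchandise → 7.25% → £1.78
Bar stool £53.51: furniture → 7% → £3.75
Total tax = £1.47 + £1.78 + £3.75 = £7.00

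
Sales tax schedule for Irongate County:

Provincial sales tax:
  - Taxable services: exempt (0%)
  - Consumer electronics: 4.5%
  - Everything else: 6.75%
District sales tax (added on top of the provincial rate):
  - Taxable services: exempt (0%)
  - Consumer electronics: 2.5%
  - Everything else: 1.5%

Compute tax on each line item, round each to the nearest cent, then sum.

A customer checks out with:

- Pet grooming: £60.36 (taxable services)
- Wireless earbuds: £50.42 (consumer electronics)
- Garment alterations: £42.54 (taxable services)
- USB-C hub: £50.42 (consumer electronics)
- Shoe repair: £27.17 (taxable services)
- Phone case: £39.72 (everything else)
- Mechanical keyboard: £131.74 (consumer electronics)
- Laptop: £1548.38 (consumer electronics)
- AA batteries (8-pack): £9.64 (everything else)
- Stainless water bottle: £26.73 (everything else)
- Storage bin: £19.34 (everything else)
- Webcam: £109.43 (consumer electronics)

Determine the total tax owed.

£140.22

Pet grooming £60.36: taxable services → 0% + 0% district = 0% → £0.00
Wireless earbuds £50.42: consumer electronics → 4.5% + 2.5% district = 7% → £3.53
Garment alterations £42.54: taxable services → 0% + 0% district = 0% → £0.00
USB-C hub £50.42: consumer electronics → 4.5% + 2.5% district = 7% → £3.53
Shoe repair £27.17: taxable services → 0% + 0% district = 0% → £0.00
Phone case £39.72: everything else → 6.75% + 1.5% district = 8.25% → £3.28
Mechanical keyboard £131.74: consumer electronics → 4.5% + 2.5% district = 7% → £9.22
Laptop £1548.38: consumer electronics → 4.5% + 2.5% district = 7% → £108.39
AA batteries (8-pack) £9.64: everything else → 6.75% + 1.5% district = 8.25% → £0.80
Stainless water bottle £26.73: everything else → 6.75% + 1.5% district = 8.25% → £2.21
Storage bin £19.34: everything else → 6.75% + 1.5% district = 8.25% → £1.60
Webcam £109.43: consumer electronics → 4.5% + 2.5% district = 7% → £7.66
Total tax = £3.53 + £3.53 + £3.28 + £9.22 + £108.39 + £0.80 + £2.21 + £1.60 + £7.66 = £140.22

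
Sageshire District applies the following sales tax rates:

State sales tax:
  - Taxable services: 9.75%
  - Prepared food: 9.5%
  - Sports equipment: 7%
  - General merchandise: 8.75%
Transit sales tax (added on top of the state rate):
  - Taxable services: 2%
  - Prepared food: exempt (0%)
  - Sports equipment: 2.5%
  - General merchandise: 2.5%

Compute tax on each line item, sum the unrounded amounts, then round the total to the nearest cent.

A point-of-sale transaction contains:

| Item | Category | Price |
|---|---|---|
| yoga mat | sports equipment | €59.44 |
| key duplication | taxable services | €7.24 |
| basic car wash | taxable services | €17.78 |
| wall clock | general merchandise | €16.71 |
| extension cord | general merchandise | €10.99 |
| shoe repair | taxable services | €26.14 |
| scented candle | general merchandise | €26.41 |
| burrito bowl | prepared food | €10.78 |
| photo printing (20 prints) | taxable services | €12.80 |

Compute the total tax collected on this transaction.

€20.27

Yoga mat €59.44: sports equipment → 7% + 2.5% transit = 9.5% → €5.6468
Key duplication €7.24: taxable services → 9.75% + 2% transit = 11.75% → €0.8507
Basic car wash €17.78: taxable services → 9.75% + 2% transit = 11.75% → €2.08915
Wall clock €16.71: general merchandise → 8.75% + 2.5% transit = 11.25% → €1.879875
Extension cord €10.99: general merchandise → 8.75% + 2.5% transit = 11.25% → €1.236375
Shoe repair €26.14: taxable services → 9.75% + 2% transit = 11.75% → €3.07145
Scented candle €26.41: general merchandise → 8.75% + 2.5% transit = 11.25% → €2.971125
Burrito bowl €10.78: prepared food → 9.5% + 0% transit = 9.5% → €1.0241
Photo printing (20 prints) €12.80: taxable services → 9.75% + 2% transit = 11.75% → €1.504
Unrounded tax sum = €20.273575 → €20.27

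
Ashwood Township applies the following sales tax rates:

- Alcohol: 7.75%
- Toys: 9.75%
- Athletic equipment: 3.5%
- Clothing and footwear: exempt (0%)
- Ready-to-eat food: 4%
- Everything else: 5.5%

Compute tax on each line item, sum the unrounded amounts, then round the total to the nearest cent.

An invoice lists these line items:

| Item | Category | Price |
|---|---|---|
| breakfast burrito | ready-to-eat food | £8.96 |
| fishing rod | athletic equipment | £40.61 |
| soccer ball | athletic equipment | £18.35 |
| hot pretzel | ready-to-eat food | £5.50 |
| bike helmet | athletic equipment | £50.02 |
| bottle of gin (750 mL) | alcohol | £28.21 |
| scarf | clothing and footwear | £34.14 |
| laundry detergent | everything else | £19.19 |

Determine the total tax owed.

Breakfast burrito £8.96: ready-to-eat food → 4% → £0.3584
Fishing rod £40.61: athletic equipment → 3.5% → £1.42135
Soccer ball £18.35: athletic equipment → 3.5% → £0.64225
Hot pretzel £5.50: ready-to-eat food → 4% → £0.22
Bike helmet £50.02: athletic equipment → 3.5% → £1.7507
Bottle of gin (750 mL) £28.21: alcohol → 7.75% → £2.186275
Scarf £34.14: clothing and footwear → 0% → £0.00
Laundry detergent £19.19: everything else → 5.5% → £1.05545
Unrounded tax sum = £7.634425 → £7.63

£7.63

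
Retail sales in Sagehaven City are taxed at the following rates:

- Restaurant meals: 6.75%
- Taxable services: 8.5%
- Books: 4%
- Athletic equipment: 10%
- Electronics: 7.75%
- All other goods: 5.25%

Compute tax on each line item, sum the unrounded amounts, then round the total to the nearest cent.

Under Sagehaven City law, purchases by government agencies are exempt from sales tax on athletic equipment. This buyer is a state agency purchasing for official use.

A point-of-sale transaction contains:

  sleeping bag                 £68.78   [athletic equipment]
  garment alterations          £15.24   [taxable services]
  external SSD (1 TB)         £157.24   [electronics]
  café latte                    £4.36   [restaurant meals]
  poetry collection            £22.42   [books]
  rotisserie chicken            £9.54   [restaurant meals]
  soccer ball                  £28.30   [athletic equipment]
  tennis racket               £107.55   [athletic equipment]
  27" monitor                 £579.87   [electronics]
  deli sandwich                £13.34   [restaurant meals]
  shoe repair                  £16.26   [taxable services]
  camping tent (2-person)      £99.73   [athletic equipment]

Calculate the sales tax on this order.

£62.54

Sleeping bag £68.78: athletic equipment, buyer-exempt → 0% → £0.00
Garment alterations £15.24: taxable services → 8.5% → £1.2954
External SSD (1 TB) £157.24: electronics → 7.75% → £12.1861
Café latte £4.36: restaurant meals → 6.75% → £0.2943
Poetry collection £22.42: books → 4% → £0.8968
Rotisserie chicken £9.54: restaurant meals → 6.75% → £0.64395
Soccer ball £28.30: athletic equipment, buyer-exempt → 0% → £0.00
Tennis racket £107.55: athletic equipment, buyer-exempt → 0% → £0.00
27" monitor £579.87: electronics → 7.75% → £44.939925
Deli sandwich £13.34: restaurant meals → 6.75% → £0.90045
Shoe repair £16.26: taxable services → 8.5% → £1.3821
Camping tent (2-person) £99.73: athletic equipment, buyer-exempt → 0% → £0.00
Unrounded tax sum = £62.539025 → £62.54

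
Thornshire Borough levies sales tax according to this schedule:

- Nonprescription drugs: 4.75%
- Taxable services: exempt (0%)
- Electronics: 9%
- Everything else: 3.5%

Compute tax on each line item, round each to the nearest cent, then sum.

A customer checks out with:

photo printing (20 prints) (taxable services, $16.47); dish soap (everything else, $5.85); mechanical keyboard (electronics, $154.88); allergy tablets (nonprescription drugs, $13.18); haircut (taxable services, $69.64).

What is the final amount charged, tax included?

$274.79

Photo printing (20 prints) $16.47: taxable services → 0% → $0.00
Dish soap $5.85: everything else → 3.5% → $0.20
Mechanical keyboard $154.88: electronics → 9% → $13.94
Allergy tablets $13.18: nonprescription drugs → 4.75% → $0.63
Haircut $69.64: taxable services → 0% → $0.00
Subtotal = $260.02; tax = $14.77; total due = $274.79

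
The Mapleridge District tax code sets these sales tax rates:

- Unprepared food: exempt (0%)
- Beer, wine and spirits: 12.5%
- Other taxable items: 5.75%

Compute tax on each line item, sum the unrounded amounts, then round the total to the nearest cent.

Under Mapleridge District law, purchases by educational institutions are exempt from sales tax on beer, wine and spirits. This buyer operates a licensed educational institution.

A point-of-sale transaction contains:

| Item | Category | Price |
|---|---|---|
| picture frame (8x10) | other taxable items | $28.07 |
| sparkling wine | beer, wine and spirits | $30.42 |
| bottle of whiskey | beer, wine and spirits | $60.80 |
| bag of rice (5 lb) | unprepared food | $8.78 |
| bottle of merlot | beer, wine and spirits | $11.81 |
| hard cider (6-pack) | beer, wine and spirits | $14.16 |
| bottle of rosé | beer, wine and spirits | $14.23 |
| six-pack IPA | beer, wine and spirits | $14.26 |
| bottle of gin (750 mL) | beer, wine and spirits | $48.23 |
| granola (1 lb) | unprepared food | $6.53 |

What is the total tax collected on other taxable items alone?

Picture frame (8x10) $28.07: other taxable items → 5.75% → $1.614025
Tax on other taxable items: unrounded sum = $1.614025 → $1.61

$1.61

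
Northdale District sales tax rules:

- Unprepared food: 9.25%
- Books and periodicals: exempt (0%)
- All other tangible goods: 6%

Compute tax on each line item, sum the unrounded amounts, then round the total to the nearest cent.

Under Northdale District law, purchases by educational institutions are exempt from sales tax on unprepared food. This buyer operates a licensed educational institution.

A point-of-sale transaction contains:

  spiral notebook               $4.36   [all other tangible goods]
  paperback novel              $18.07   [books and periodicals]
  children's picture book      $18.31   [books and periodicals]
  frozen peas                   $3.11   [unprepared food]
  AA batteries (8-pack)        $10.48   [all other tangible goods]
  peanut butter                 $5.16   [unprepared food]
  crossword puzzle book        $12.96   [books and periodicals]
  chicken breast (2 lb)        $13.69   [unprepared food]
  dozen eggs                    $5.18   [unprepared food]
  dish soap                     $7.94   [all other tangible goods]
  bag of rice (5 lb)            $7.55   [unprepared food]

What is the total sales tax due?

$1.37

Spiral notebook $4.36: all other tangible goods → 6% → $0.2616
Paperback novel $18.07: books and periodicals → 0% → $0.00
Children's picture book $18.31: books and periodicals → 0% → $0.00
Frozen peas $3.11: unprepared food, buyer-exempt → 0% → $0.00
AA batteries (8-pack) $10.48: all other tangible goods → 6% → $0.6288
Peanut butter $5.16: unprepared food, buyer-exempt → 0% → $0.00
Crossword puzzle book $12.96: books and periodicals → 0% → $0.00
Chicken breast (2 lb) $13.69: unprepared food, buyer-exempt → 0% → $0.00
Dozen eggs $5.18: unprepared food, buyer-exempt → 0% → $0.00
Dish soap $7.94: all other tangible goods → 6% → $0.4764
Bag of rice (5 lb) $7.55: unprepared food, buyer-exempt → 0% → $0.00
Unrounded tax sum = $1.3668 → $1.37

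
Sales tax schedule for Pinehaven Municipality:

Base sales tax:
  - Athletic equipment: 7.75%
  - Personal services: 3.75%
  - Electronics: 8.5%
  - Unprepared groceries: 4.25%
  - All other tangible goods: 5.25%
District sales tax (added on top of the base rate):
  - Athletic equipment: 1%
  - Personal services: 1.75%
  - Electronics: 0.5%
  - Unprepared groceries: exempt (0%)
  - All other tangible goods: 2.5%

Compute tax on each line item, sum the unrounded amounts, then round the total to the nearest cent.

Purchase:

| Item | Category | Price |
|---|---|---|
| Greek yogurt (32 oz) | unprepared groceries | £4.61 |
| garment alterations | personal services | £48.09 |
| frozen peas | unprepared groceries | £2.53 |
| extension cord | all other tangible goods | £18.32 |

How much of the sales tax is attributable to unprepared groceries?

Greek yogurt (32 oz) £4.61: unprepared groceries → 4.25% + 0% district = 4.25% → £0.195925
Frozen peas £2.53: unprepared groceries → 4.25% + 0% district = 4.25% → £0.107525
Tax on unprepared groceries: unrounded sum = £0.30345 → £0.30

£0.30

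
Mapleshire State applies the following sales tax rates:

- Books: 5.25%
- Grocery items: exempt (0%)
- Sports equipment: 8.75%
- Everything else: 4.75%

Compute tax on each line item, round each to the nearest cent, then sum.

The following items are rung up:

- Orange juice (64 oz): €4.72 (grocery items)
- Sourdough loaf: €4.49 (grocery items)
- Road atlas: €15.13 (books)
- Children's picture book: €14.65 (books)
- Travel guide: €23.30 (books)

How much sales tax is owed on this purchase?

Orange juice (64 oz) €4.72: grocery items → 0% → €0.00
Sourdough loaf €4.49: grocery items → 0% → €0.00
Road atlas €15.13: books → 5.25% → €0.79
Children's picture book €14.65: books → 5.25% → €0.77
Travel guide €23.30: books → 5.25% → €1.22
Total tax = €0.79 + €0.77 + €1.22 = €2.78

€2.78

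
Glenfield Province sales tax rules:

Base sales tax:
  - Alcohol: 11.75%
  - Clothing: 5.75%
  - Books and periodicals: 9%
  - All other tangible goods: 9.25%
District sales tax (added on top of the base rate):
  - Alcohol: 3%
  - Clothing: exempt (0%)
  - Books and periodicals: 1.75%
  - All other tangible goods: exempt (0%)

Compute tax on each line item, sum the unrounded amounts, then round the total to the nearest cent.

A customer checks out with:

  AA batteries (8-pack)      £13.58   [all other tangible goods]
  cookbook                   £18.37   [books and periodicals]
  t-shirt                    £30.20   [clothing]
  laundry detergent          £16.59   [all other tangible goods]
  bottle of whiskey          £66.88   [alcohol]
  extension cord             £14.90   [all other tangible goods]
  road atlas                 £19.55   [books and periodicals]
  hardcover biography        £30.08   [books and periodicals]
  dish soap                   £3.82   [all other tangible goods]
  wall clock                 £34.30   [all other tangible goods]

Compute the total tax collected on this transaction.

£26.61

AA batteries (8-pack) £13.58: all other tangible goods → 9.25% + 0% district = 9.25% → £1.25615
Cookbook £18.37: books and periodicals → 9% + 1.75% district = 10.75% → £1.974775
T-shirt £30.20: clothing → 5.75% + 0% district = 5.75% → £1.7365
Laundry detergent £16.59: all other tangible goods → 9.25% + 0% district = 9.25% → £1.534575
Bottle of whiskey £66.88: alcohol → 11.75% + 3% district = 14.75% → £9.8648
Extension cord £14.90: all other tangible goods → 9.25% + 0% district = 9.25% → £1.37825
Road atlas £19.55: books and periodicals → 9% + 1.75% district = 10.75% → £2.101625
Hardcover biography £30.08: books and periodicals → 9% + 1.75% district = 10.75% → £3.2336
Dish soap £3.82: all other tangible goods → 9.25% + 0% district = 9.25% → £0.35335
Wall clock £34.30: all other tangible goods → 9.25% + 0% district = 9.25% → £3.17275
Unrounded tax sum = £26.606375 → £26.61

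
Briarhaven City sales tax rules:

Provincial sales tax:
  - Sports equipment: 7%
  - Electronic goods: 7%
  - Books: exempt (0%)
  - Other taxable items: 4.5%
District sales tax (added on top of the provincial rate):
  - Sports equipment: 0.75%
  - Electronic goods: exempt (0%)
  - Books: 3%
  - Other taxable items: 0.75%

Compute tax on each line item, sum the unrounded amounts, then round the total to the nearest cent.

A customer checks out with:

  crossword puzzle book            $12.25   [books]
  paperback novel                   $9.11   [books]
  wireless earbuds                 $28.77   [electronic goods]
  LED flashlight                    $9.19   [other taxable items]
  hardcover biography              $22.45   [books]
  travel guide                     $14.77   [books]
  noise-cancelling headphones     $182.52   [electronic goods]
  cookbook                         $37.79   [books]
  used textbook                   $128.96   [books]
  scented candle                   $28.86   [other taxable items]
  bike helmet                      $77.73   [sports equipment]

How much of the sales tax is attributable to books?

$6.76

Crossword puzzle book $12.25: books → 0% + 3% district = 3% → $0.3675
Paperback novel $9.11: books → 0% + 3% district = 3% → $0.2733
Hardcover biography $22.45: books → 0% + 3% district = 3% → $0.6735
Travel guide $14.77: books → 0% + 3% district = 3% → $0.4431
Cookbook $37.79: books → 0% + 3% district = 3% → $1.1337
Used textbook $128.96: books → 0% + 3% district = 3% → $3.8688
Tax on books: unrounded sum = $6.7599 → $6.76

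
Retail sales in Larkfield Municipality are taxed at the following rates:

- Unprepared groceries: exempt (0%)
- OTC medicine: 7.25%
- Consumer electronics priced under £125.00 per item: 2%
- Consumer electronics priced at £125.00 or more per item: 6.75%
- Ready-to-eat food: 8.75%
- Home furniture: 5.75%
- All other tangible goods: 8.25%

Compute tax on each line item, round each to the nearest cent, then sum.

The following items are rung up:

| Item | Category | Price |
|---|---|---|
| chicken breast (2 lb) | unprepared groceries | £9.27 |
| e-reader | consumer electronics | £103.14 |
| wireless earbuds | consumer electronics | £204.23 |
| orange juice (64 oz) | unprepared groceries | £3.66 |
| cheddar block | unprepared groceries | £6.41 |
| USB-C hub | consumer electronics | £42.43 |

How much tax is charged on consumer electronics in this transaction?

E-reader £103.14: consumer electronics, under £125.00 → 2% → £2.06
Wireless earbuds £204.23: consumer electronics, £125.00 or more → 6.75% → £13.79
USB-C hub £42.43: consumer electronics, under £125.00 → 2% → £0.85
Tax on consumer electronics = £2.06 + £13.79 + £0.85 = £16.70

£16.70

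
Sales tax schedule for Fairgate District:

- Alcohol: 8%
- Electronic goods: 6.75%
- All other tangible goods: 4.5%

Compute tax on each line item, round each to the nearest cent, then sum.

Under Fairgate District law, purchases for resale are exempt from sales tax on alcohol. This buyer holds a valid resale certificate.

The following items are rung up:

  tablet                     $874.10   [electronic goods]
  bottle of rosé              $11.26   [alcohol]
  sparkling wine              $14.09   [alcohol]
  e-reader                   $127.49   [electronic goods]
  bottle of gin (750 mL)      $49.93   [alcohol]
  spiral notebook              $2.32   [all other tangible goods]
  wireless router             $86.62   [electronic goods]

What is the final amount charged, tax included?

$1239.37

Tablet $874.10: electronic goods → 6.75% → $59.00
Bottle of rosé $11.26: alcohol, buyer-exempt → 0% → $0.00
Sparkling wine $14.09: alcohol, buyer-exempt → 0% → $0.00
E-reader $127.49: electronic goods → 6.75% → $8.61
Bottle of gin (750 mL) $49.93: alcohol, buyer-exempt → 0% → $0.00
Spiral notebook $2.32: all other tangible goods → 4.5% → $0.10
Wireless router $86.62: electronic goods → 6.75% → $5.85
Subtotal = $1165.81; tax = $73.56; total due = $1239.37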